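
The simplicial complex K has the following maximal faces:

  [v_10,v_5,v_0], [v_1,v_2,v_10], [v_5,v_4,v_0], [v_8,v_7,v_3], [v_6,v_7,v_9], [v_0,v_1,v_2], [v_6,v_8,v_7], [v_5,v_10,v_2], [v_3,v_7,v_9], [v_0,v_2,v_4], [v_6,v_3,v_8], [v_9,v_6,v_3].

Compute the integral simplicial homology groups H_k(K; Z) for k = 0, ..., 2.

K has 11 vertices, 21 edges, 12 triangles.
rank ∂_0 = 0, rank ∂_1 = 9 ⇒ b_0 = 11 − 0 − 9 = 2; all invariant factors of ∂_1 are 1 so no torsion. So H_0 ≅ Z^2.
rank ∂_1 = 9, rank ∂_2 = 11 ⇒ b_1 = 21 − 9 − 11 = 1; all invariant factors of ∂_2 are 1 so no torsion. So H_1 ≅ Z.
rank ∂_2 = 11, rank ∂_3 = 0 ⇒ b_2 = 12 − 11 − 0 = 1. So H_2 ≅ Z.

H_0 ≅ Z^2,  H_1 ≅ Z,  H_2 ≅ Z.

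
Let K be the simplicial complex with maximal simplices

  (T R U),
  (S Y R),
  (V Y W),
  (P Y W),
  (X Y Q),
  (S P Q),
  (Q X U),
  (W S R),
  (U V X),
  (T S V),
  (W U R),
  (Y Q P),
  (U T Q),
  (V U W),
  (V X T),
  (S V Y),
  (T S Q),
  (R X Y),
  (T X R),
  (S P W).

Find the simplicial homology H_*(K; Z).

H_0 ≅ Z,  H_1 ≅ Z × Z/2,  H_2 = 0.

We work with the vertex ordering P < Q < R < S < T < U < V < W < X < Y. The simplices of K, each written with vertices in increasing order, are:

  0-simplices (10): P, Q, R, S, T, U, V, W, X, Y
  1-simplices (30): PQ, PS, PW, PY, QS, QT, QU, QX, QY, RS, RT, RU, RW, RX, RY, ST, SV, SW, SY, TU, TV, TX, UV, UW, UX, VW, VX, VY, WY, XY
  2-simplices (20): PQS, PQY, PSW, PWY, QST, QTU, QUX, QXY, RSW, RSY, RTU, RTX, RUW, RXY, STV, SVY, TVX, UVW, UVX, VWY

Hence C_0 ≅ Z^10, C_1 ≅ Z^30, C_2 ≅ Z^20.

The boundary map ∂_1: C_1 → C_0 maps an edge to its endpoints' difference, ∂[p,q] = q − p.
The 10×30 boundary matrix has rank 9 and Smith normal form diag(1,1,1,1,1,1,1,1,1).

The boundary map ∂_2: C_2 → C_1 sends each 2-simplex [p,q,r] to [q,r] − [p,r] + [p,q]. For instance
  ∂PQY = QY − PY + PQ,
  ∂QXY = XY − QY + QX.
The 30×20 boundary matrix has rank 20 and Smith normal form diag(1,1,1,1,1,1,1,1,1,1,1,1,1,1,1,1,1,1,1,2).

Reading off H_k = ker ∂_k / im ∂_{k+1}:

  H_0: rank C_0 − rank ∂_1 = 10 − 9 = 1, and the invariant factors of ∂_1 are all 1, so H_0 ≅ Z.
  H_1: rank ker ∂_1 − rank ∂_2 = (30 − 9) − 20 = 1, and ∂_2 has invariant factor 2 > 1, so H_1 ≅ Z × Z/2.
  H_2: rank ker ∂_2 − rank ∂_3 = (20 − 20) − 0 = 0, and there is no ∂_3, so H_2 ≅ 0.

(K is a triangulation of the Klein bottle.)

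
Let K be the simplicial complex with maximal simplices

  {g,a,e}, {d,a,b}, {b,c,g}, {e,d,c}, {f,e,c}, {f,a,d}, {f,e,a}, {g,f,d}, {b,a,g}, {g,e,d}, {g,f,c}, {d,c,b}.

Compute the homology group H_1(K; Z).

We work with the vertex ordering a < b < c < d < e < f < g. The simplices of K, each written with vertices in increasing order, are:

  0-simplices (7): a, b, c, d, e, f, g
  1-simplices (18): ab, ad, ae, af, ag, bc, bd, bg, cd, ce, cf, cg, de, df, dg, ef, eg, fg
  2-simplices (12): abd, abg, adf, aef, aeg, bcd, bcg, cde, cef, cfg, deg, dfg

Hence C_0 ≅ Z^7, C_1 ≅ Z^18, C_2 ≅ Z^12.

The boundary map ∂_1: C_1 → C_0 is given by ∂[p,q] = [q] − [p]. For instance
  ∂bg = g − b.
As a 7×18 matrix over Z this has rank 6, with invariant factors (1,1,1,1,1,1).

∂_2: C_2 → C_1 sends each 2-simplex [p,q,r] to [q,r] − [p,r] + [p,q]. For instance
  ∂cde = de − ce + cd,
  ∂bcg = cg − bg + bc.
As a 18×12 matrix over Z this has rank 12, with invariant factors (1,1,1,1,1,1,1,1,1,1,1,2).

From H_k ≅ ker(∂_k) / im(∂_{k+1}) we obtain:

  H_1: rank ker ∂_1 − rank ∂_2 = (18 − 6) − 12 = 0, and ∂_2 has invariant factor 2 > 1, so H_1 ≅ Z/2Z.

(K is a triangulation of the real projective plane RP^2.)

H_1 = Z/2Z.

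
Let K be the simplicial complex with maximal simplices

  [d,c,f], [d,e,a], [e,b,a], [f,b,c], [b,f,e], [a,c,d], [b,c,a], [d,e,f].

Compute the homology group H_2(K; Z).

K has 6 vertices, 12 edges, 8 triangles.
rank ∂_2 = 7, rank ∂_3 = 0 ⇒ b_2 = 8 − 7 − 0 = 1. So H_2 ≅ Z.

H_2 = Z.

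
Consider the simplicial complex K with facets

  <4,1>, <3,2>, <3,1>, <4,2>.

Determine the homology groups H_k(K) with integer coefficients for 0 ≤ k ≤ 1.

We work with the vertex ordering 1 < 2 < 3 < 4. The simplices of K, each written with vertices in increasing order, are:

  0-simplices (4): [1], [2], [3], [4]
  1-simplices (4): [1,3], [1,4], [2,3], [2,4]

giving chain groups C_0 ≅ Z^4, C_1 ≅ Z^4.

Boundary ∂_1: C_1 → C_0 maps an edge to its endpoints' difference, ∂[p,q] = q − p. For instance
  ∂[1,4] = [4] − [1].
As a 4×4 matrix over Z this has rank 3, with invariant factors (1,1,1).

Reading off H_k = ker ∂_k / im ∂_{k+1}:

  H_0: rank C_0 − rank ∂_1 = 4 − 3 = 1, and the invariant factors of ∂_1 are all 1, so H_0 = Z.
  H_1: rank ker ∂_1 − rank ∂_2 = (4 − 3) − 0 = 1, and there is no ∂_2, so H_1 = Z.

(K is a triangulation of the circle S^1.)

H_0 = Z,  H_1 = Z.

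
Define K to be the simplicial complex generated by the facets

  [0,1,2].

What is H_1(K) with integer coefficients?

We work with the vertex ordering 0 < 1 < 2. The simplices of K, each written with vertices in increasing order, are:

  0-simplices (3): [0], [1], [2]
  1-simplices (3): [0,1], [0,2], [1,2]
  2-simplices (1): [0,1,2]

so the chain groups are C_0 ≅ Z^3, C_1 ≅ Z^3, C_2 ≅ Z^1.

Boundary ∂_1: C_1 → C_0 maps an edge to its endpoints' difference, ∂[p,q] = q − p.
The resulting 3×3 matrix has rank 2, and its Smith normal form has invariant factors (1,1).

∂_2: C_2 → C_1 acts by ∂[p,q,r] = [q,r] − [p,r] + [p,q]. For instance
  ∂[0,1,2] = [1,2] − [0,2] + [0,1].
The resulting 3×1 matrix has rank 1, and its Smith normal form has invariant factors (1).

Now H_k = ker ∂_k / im ∂_{k+1}, so:

  H_1: rank ker ∂_1 − rank ∂_2 = (3 − 2) − 1 = 0, and the invariant factors of ∂_2 are all 1, so H_1 = 0.

(K is a triangulation of the 2-simplex.)

H_1 = 0.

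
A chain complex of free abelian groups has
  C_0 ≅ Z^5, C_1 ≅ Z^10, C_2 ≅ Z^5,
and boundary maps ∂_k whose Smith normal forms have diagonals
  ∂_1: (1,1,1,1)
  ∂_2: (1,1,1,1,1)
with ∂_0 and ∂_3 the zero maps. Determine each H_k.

H_0 ≅ Z,  H_1 ≅ Z,  H_2 = 0.

H_0: b_0 = 5 − 0 − 4 = 1; torsion from ∂_1 factors > 1: none. So H_0 ≅ Z.
H_1: b_1 = 10 − 4 − 5 = 1; torsion from ∂_2 factors > 1: none. So H_1 ≅ Z.
H_2: b_2 = 5 − 5 − 0 = 0; torsion from ∂_3 factors > 1: none. So H_2 ≅ 0.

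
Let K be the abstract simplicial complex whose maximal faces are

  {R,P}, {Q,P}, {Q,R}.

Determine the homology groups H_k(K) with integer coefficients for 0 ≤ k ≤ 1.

We work with the vertex ordering P < Q < R. The simplices of K, each written with vertices in increasing order, are:

  0-simplices (3): P, Q, R
  1-simplices (3): PQ, PR, QR

so the chain groups are C_0 ≅ Z^3, C_1 ≅ Z^3.

∂_1: C_1 → C_0 maps an edge to its endpoints' difference, ∂[p,q] = q − p.
The 3×3 boundary matrix has rank 2 and Smith normal form diag(1,1).

Computing H_k = (kernel of ∂_k) / (image of ∂_{k+1}):

  H_0: rank C_0 − rank ∂_1 = 3 − 2 = 1, and the invariant factors of ∂_1 are all 1, so H_0 ≅ Z.
  H_1: rank ker ∂_1 − rank ∂_2 = (3 − 2) − 0 = 1, and there is no ∂_2, so H_1 ≅ Z.

H_0 = Z,  H_1 = Z.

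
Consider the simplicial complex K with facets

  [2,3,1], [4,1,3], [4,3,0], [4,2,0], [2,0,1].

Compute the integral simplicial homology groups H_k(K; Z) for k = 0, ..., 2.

H_0 = Z,  H_1 = Z,  H_2 = 0.

Take the total order 0 < 1 < 2 < 3 < 4 on the vertex set. Then K (dimension 2) consists of the simplices:

  0-simplices (5): [0], [1], [2], [3], [4]
  1-simplices (10): [0,1], [0,2], [0,3], [0,4], [1,2], [1,3], [1,4], [2,3], [2,4], [3,4]
  2-simplices (5): [0,1,2], [0,2,4], [0,3,4], [1,2,3], [1,3,4]

so the chain groups are C_0 ≅ Z^5, C_1 ≅ Z^10, C_2 ≅ Z^5.

Boundary ∂_1: C_1 → C_0 sends each edge [p,q] (with p < q) to q − p. For instance
  ∂[0,1] = [1] − [0].
As a 5×10 matrix over Z this has rank 4, with invariant factors (1,1,1,1).

∂_2: C_2 → C_1 sends each 2-simplex [p,q,r] to [q,r] − [p,r] + [p,q]. For instance
  ∂[1,2,3] = [2,3] − [1,3] + [1,2],
  ∂[0,3,4] = [3,4] − [0,4] + [0,3].
This gives a 10×5 integer matrix of rank 5; reducing to Smith normal form yields diagonal entries (1,1,1,1,1).

Computing H_k = (kernel of ∂_k) / (image of ∂_{k+1}):

  H_0: rank C_0 − rank ∂_1 = 5 − 4 = 1, and the invariant factors of ∂_1 are all 1, so H_0 = Z.
  H_1: rank ker ∂_1 − rank ∂_2 = (10 − 4) − 5 = 1, and the invariant factors of ∂_2 are all 1, so H_1 = Z.
  H_2: rank ker ∂_2 − rank ∂_3 = (5 − 5) − 0 = 0, and there is no ∂_3, so H_2 = 0.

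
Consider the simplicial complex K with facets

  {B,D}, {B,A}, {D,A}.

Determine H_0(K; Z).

H_0 = Z.

Fix the vertex order A < B < D and write every simplex with vertices in increasing order. Then dim K = 1 and the simplices of K are:

  0-simplices (3): A, B, D
  1-simplices (3): AB, AD, BD

so the chain groups are C_0 ≅ Z^3, C_1 ≅ Z^3.

∂_1: C_1 → C_0 maps an edge to its endpoints' difference, ∂[p,q] = q − p.
This gives a 3×3 integer matrix of rank 2; reducing to Smith normal form yields diagonal entries (1,1).

Computing H_k = (kernel of ∂_k) / (image of ∂_{k+1}):

  H_0: rank C_0 − rank ∂_1 = 3 − 2 = 1, and the invariant factors of ∂_1 are all 1, so H_0 = Z.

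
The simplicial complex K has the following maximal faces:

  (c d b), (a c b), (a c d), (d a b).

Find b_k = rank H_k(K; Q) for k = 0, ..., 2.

We work with the vertex ordering a < b < c < d. The simplices of K, each written with vertices in increasing order, are:

  0-simplices (4): a, b, c, d
  1-simplices (6): ab, ac, ad, bc, bd, cd
  2-simplices (4): abc, abd, acd, bcd

so the chain groups are C_0 ≅ Z^4, C_1 ≅ Z^6, C_2 ≅ Z^4.

∂_1: C_1 → C_0 sends each edge [p,q] (with p < q) to q − p.
As a 4×6 matrix over Z this has rank 3, with invariant factors (1,1,1).

∂_2: C_2 → C_1 sends each 2-simplex [p,q,r] to [q,r] − [p,r] + [p,q]. For instance
  ∂acd = cd − ad + ac,
  ∂abd = bd − ad + ab.
As a 6×4 matrix over Z this has rank 3, with invariant factors (1,1,1).

From H_k ≅ ker(∂_k) / im(∂_{k+1}) we obtain:

  H_0: rank C_0 − rank ∂_1 = 4 − 3 = 1, and the invariant factors of ∂_1 are all 1, so H_0 = Z.
  H_1: rank ker ∂_1 − rank ∂_2 = (6 − 3) − 3 = 0, and the invariant factors of ∂_2 are all 1, so H_1 = 0.
  H_2: rank ker ∂_2 − rank ∂_3 = (4 − 3) − 0 = 1, and there is no ∂_3, so H_2 = Z.

As a check, the Euler characteristic is 4 − 6 + 4 = 2, which agrees with 1 − 0 + 1 = 2.

Hence the Betti numbers are b_0 = 1, b_1 = 0, b_2 = 1.

b_0 = 1, b_1 = 0, b_2 = 1.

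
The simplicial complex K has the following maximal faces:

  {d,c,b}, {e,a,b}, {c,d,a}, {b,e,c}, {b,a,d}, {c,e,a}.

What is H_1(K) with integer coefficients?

Fix the vertex order a < b < c < d < e and write every simplex with vertices in increasing order. Then dim K = 2 and the simplices of K are:

  0-simplices (5): a, b, c, d, e
  1-simplices (9): ab, ac, ad, ae, bc, bd, be, cd, ce
  2-simplices (6): abd, abe, acd, ace, bcd, bce

so the chain groups are C_0 ≅ Z^5, C_1 ≅ Z^9, C_2 ≅ Z^6.

∂_1: C_1 → C_0 is given by ∂[p,q] = [q] − [p].
The resulting 5×9 matrix has rank 4, and its Smith normal form has invariant factors (1,1,1,1).

∂_2: C_2 → C_1 sends each 2-simplex [p,q,r] to [q,r] − [p,r] + [p,q]. For instance
  ∂bcd = cd − bd + bc,
  ∂abd = bd − ad + ab.
As a 9×6 matrix over Z this has rank 5, with invariant factors (1,1,1,1,1).

Reading off H_k = ker ∂_k / im ∂_{k+1}:

  H_1: rank ker ∂_1 − rank ∂_2 = (9 − 4) − 5 = 0, and the invariant factors of ∂_2 are all 1, so H_1 = 0.

(K is a triangulation of the 2-sphere S^2.)

H_1 = 0.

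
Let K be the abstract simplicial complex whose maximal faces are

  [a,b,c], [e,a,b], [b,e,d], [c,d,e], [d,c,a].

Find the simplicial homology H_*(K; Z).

Take the total order a < b < c < d < e on the vertex set. Then K (dimension 2) consists of the simplices:

  0-simplices (5): a, b, c, d, e
  1-simplices (10): ab, ac, ad, ae, bc, bd, be, cd, ce, de
  2-simplices (5): abc, abe, acd, bde, cde

Hence C_0 ≅ Z^5, C_1 ≅ Z^10, C_2 ≅ Z^5.

The boundary map ∂_1: C_1 → C_0 is given by ∂[p,q] = [q] − [p].
As a 5×10 matrix over Z this has rank 4, with invariant factors (1,1,1,1).

∂_2: C_2 → C_1 sends each 2-simplex [p,q,r] to [q,r] − [p,r] + [p,q]. For instance
  ∂abc = bc − ac + ab,
  ∂acd = cd − ad + ac.
The 10×5 boundary matrix has rank 5 and Smith normal form diag(1,1,1,1,1).

Reading off H_k = ker ∂_k / im ∂_{k+1}:

  H_0: rank C_0 − rank ∂_1 = 5 − 4 = 1, and the invariant factors of ∂_1 are all 1, so H_0 ≅ Z.
  H_1: rank ker ∂_1 − rank ∂_2 = (10 − 4) − 5 = 1, and the invariant factors of ∂_2 are all 1, so H_1 ≅ Z.
  H_2: rank ker ∂_2 − rank ∂_3 = (5 − 5) − 0 = 0, and there is no ∂_3, so H_2 ≅ 0.

As a check, the Euler characteristic is 5 − 10 + 5 = 0, which agrees with 1 − 1 + 0 = 0.

H_0 = Z,  H_1 = Z,  H_2 = 0.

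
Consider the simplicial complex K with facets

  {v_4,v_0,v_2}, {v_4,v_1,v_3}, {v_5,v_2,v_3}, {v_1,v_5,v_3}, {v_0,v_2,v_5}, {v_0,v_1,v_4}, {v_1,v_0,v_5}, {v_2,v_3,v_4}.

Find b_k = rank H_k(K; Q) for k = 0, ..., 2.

Order the vertices as v_0 < v_1 < v_2 < v_3 < v_4 < v_5. Listing each simplex with vertices in this order, K has dimension 2 with simplices:

  0-simplices (6): [v_0], [v_1], [v_2], [v_3], [v_4], [v_5]
  1-simplices (12): [v_0,v_1], [v_0,v_2], [v_0,v_4], [v_0,v_5], [v_1,v_3], [v_1,v_4], [v_1,v_5], [v_2,v_3], [v_2,v_4], [v_2,v_5], [v_3,v_4], [v_3,v_5]
  2-simplices (8): [v_0,v_1,v_4], [v_0,v_1,v_5], [v_0,v_2,v_4], [v_0,v_2,v_5], [v_1,v_3,v_4], [v_1,v_3,v_5], [v_2,v_3,v_4], [v_2,v_3,v_5]

Hence C_0 ≅ Z^6, C_1 ≅ Z^12, C_2 ≅ Z^8.

The boundary map ∂_1: C_1 → C_0 sends each edge [p,q] (with p < q) to q − p. For instance
  ∂[v_1,v_5] = [v_5] − [v_1].
As a 6×12 matrix over Z this has rank 5, with invariant factors (1,1,1,1,1).

∂_2: C_2 → C_1 acts by ∂[p,q,r] = [q,r] − [p,r] + [p,q]. For instance
  ∂[v_2,v_3,v_5] = [v_3,v_5] − [v_2,v_5] + [v_2,v_3],
  ∂[v_1,v_3,v_5] = [v_3,v_5] − [v_1,v_5] + [v_1,v_3].
As a 12×8 matrix over Z this has rank 7, with invariant factors (1,1,1,1,1,1,1).

From H_k ≅ ker(∂_k) / im(∂_{k+1}) we obtain:

  H_0: rank C_0 − rank ∂_1 = 6 − 5 = 1, and the invariant factors of ∂_1 are all 1, so H_0 ≅ Z.
  H_1: rank ker ∂_1 − rank ∂_2 = (12 − 5) − 7 = 0, and the invariant factors of ∂_2 are all 1, so H_1 ≅ 0.
  H_2: rank ker ∂_2 − rank ∂_3 = (8 − 7) − 0 = 1, and there is no ∂_3, so H_2 ≅ Z.

Hence the Betti numbers are b_0 = 1, b_1 = 0, b_2 = 1.

b_0 = 1, b_1 = 0, b_2 = 1.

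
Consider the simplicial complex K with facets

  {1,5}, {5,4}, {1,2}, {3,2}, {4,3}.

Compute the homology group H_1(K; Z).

H_1 = Z.

We work with the vertex ordering 1 < 2 < 3 < 4 < 5. The simplices of K, each written with vertices in increasing order, are:

  0-simplices (5): [1], [2], [3], [4], [5]
  1-simplices (5): [1,2], [1,5], [2,3], [3,4], [4,5]

so the chain groups are C_0 ≅ Z^5, C_1 ≅ Z^5.

The boundary map ∂_1: C_1 → C_0 sends each edge [p,q] (with p < q) to q − p. For instance
  ∂[2,3] = [3] − [2].
As a 5×5 matrix over Z this has rank 4, with invariant factors (1,1,1,1).

Reading off H_k = ker ∂_k / im ∂_{k+1}:

  H_1: rank ker ∂_1 − rank ∂_2 = (5 − 4) − 0 = 1, and there is no ∂_2, so H_1 = Z.

(K is a triangulation of the circle S^1.)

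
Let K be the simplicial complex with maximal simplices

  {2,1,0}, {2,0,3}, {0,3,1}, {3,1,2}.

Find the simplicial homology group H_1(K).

H_1 ≅ 0.

We work with the vertex ordering 0 < 1 < 2 < 3. The simplices of K, each written with vertices in increasing order, are:

  0-simplices (4): [0], [1], [2], [3]
  1-simplices (6): [0,1], [0,2], [0,3], [1,2], [1,3], [2,3]
  2-simplices (4): [0,1,2], [0,1,3], [0,2,3], [1,2,3]

Hence C_0 ≅ Z^4, C_1 ≅ Z^6, C_2 ≅ Z^4.

∂_1: C_1 → C_0 maps an edge to its endpoints' difference, ∂[p,q] = q − p.
The resulting 4×6 matrix has rank 3, and its Smith normal form has invariant factors (1,1,1).

∂_2: C_2 → C_1 sends each 2-simplex [p,q,r] to [q,r] − [p,r] + [p,q]. For instance
  ∂[0,2,3] = [2,3] − [0,3] + [0,2],
  ∂[1,2,3] = [2,3] − [1,3] + [1,2].
As a 6×4 matrix over Z this has rank 3, with invariant factors (1,1,1).

Reading off H_k = ker ∂_k / im ∂_{k+1}:

  H_1: rank ker ∂_1 − rank ∂_2 = (6 − 3) − 3 = 0, and the invariant factors of ∂_2 are all 1, so H_1 ≅ 0.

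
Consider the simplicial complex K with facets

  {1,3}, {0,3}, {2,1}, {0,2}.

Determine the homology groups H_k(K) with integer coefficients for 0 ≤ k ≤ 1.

Order the vertices as 0 < 1 < 2 < 3. Listing each simplex with vertices in this order, K has dimension 1 with simplices:

  0-simplices (4): [0], [1], [2], [3]
  1-simplices (4): [0,2], [0,3], [1,2], [1,3]

giving chain groups C_0 ≅ Z^4, C_1 ≅ Z^4.

∂_1: C_1 → C_0 is given by ∂[p,q] = [q] − [p].
This gives a 4×4 integer matrix of rank 3; reducing to Smith normal form yields diagonal entries (1,1,1).

From H_k ≅ ker(∂_k) / im(∂_{k+1}) we obtain:

  H_0: rank C_0 − rank ∂_1 = 4 − 3 = 1, and the invariant factors of ∂_1 are all 1, so H_0 ≅ Z.
  H_1: rank ker ∂_1 − rank ∂_2 = (4 − 3) − 0 = 1, and there is no ∂_2, so H_1 ≅ Z.

As a check, the Euler characteristic is 4 − 4 = 0, which agrees with 1 − 1 = 0.

H_0 = Z,  H_1 = Z.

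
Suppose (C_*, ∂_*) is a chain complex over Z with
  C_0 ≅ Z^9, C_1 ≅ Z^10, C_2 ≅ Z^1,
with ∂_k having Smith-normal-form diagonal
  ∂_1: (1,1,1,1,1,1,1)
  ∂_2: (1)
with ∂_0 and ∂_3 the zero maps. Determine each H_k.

H_0: b_0 = 9 − 0 − 7 = 2; torsion from ∂_1 factors > 1: none. So H_0 ≅ Z^2.
H_1: b_1 = 10 − 7 − 1 = 2; torsion from ∂_2 factors > 1: none. So H_1 ≅ Z^2.
H_2: b_2 = 1 − 1 − 0 = 0; torsion from ∂_3 factors > 1: none. So H_2 ≅ 0.

H_0 ≅ Z^2,  H_1 ≅ Z^2,  H_2 = 0.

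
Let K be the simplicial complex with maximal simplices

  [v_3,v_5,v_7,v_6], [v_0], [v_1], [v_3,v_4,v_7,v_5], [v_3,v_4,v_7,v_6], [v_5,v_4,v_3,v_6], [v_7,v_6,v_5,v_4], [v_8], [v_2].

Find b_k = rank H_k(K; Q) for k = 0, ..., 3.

K has 9 vertices, 10 edges, 10 triangles, 5 3-simplices.
rank ∂_0 = 0, rank ∂_1 = 4 ⇒ b_0 = 9 − 0 − 4 = 5; all invariant factors of ∂_1 are 1 so no torsion. So H_0 = Z^5.
rank ∂_1 = 4, rank ∂_2 = 6 ⇒ b_1 = 10 − 4 − 6 = 0; all invariant factors of ∂_2 are 1 so no torsion. So H_1 = 0.
rank ∂_2 = 6, rank ∂_3 = 4 ⇒ b_2 = 10 − 6 − 4 = 0; all invariant factors of ∂_3 are 1 so no torsion. So H_2 = 0.
rank ∂_3 = 4, rank ∂_4 = 0 ⇒ b_3 = 5 − 4 − 0 = 1. So H_3 = Z.

b_0 = 5, b_1 = 0, b_2 = 0, b_3 = 1.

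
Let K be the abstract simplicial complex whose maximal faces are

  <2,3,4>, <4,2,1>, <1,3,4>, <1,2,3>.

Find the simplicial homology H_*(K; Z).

Fix the vertex order 1 < 2 < 3 < 4 and write every simplex with vertices in increasing order. Then dim K = 2 and the simplices of K are:

  0-simplices (4): [1], [2], [3], [4]
  1-simplices (6): [1,2], [1,3], [1,4], [2,3], [2,4], [3,4]
  2-simplices (4): [1,2,3], [1,2,4], [1,3,4], [2,3,4]

giving chain groups C_0 ≅ Z^4, C_1 ≅ Z^6, C_2 ≅ Z^4.

The boundary map ∂_1: C_1 → C_0 is given by ∂[p,q] = [q] − [p].
This gives a 4×6 integer matrix of rank 3; reducing to Smith normal form yields diagonal entries (1,1,1).

The boundary map ∂_2: C_2 → C_1 acts by ∂[p,q,r] = [q,r] − [p,r] + [p,q]. For instance
  ∂[1,2,4] = [2,4] − [1,4] + [1,2],
  ∂[1,2,3] = [2,3] − [1,3] + [1,2].
As a 6×4 matrix over Z this has rank 3, with invariant factors (1,1,1).

Reading off H_k = ker ∂_k / im ∂_{k+1}:

  H_0: rank C_0 − rank ∂_1 = 4 − 3 = 1, and the invariant factors of ∂_1 are all 1, so H_0 ≅ Z.
  H_1: rank ker ∂_1 − rank ∂_2 = (6 − 3) − 3 = 0, and the invariant factors of ∂_2 are all 1, so H_1 ≅ 0.
  H_2: rank ker ∂_2 − rank ∂_3 = (4 − 3) − 0 = 1, and there is no ∂_3, so H_2 ≅ Z.

As a check, the Euler characteristic is 4 − 6 + 4 = 2, which agrees with 1 − 0 + 1 = 2.

H_0 = Z,  H_1 = 0,  H_2 = Z.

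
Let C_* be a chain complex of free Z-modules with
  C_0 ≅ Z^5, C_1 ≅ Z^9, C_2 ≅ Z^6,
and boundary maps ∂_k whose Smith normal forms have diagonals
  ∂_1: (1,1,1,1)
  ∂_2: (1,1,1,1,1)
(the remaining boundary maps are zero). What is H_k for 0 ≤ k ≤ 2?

H_0 = Z,  H_1 = 0,  H_2 = Z.

H_0: b_0 = 5 − 0 − 4 = 1; torsion from ∂_1 factors > 1: none. So H_0 = Z.
H_1: b_1 = 9 − 4 − 5 = 0; torsion from ∂_2 factors > 1: none. So H_1 = 0.
H_2: b_2 = 6 − 5 − 0 = 1; torsion from ∂_3 factors > 1: none. So H_2 = Z.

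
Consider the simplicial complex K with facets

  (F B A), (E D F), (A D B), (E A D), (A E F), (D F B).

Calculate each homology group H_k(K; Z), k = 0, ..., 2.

K has 5 vertices, 9 edges, 6 triangles.
rank ∂_0 = 0, rank ∂_1 = 4 ⇒ b_0 = 5 − 0 − 4 = 1; all invariant factors of ∂_1 are 1 so no torsion. So H_0 = Z.
rank ∂_1 = 4, rank ∂_2 = 5 ⇒ b_1 = 9 − 4 − 5 = 0; all invariant factors of ∂_2 are 1 so no torsion. So H_1 = 0.
rank ∂_2 = 5, rank ∂_3 = 0 ⇒ b_2 = 6 − 5 − 0 = 1. So H_2 = Z.

H_0 ≅ Z,  H_1 = 0,  H_2 ≅ Z.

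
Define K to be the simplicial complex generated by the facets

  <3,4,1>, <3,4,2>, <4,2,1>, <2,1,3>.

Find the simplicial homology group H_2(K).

H_2 ≅ Z.

K has 4 vertices, 6 edges, 4 triangles.
rank ∂_2 = 3, rank ∂_3 = 0 ⇒ b_2 = 4 − 3 − 0 = 1. So H_2 ≅ Z.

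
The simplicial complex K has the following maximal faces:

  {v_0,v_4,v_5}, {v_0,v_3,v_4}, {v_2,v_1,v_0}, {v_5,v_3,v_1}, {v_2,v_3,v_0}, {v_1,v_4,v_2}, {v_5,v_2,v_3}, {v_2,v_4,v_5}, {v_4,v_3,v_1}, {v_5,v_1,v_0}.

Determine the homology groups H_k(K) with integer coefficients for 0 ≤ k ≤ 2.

Order the vertices as v_0 < v_1 < v_2 < v_3 < v_4 < v_5. Listing each simplex with vertices in this order, K has dimension 2 with simplices:

  0-simplices (6): [v_0], [v_1], [v_2], [v_3], [v_4], [v_5]
  1-simplices (15): (15 of them)
  2-simplices (10): [v_0,v_1,v_2], [v_0,v_1,v_5], [v_0,v_2,v_3], [v_0,v_3,v_4], [v_0,v_4,v_5], [v_1,v_2,v_4], [v_1,v_3,v_4], [v_1,v_3,v_5], [v_2,v_3,v_5], [v_2,v_4,v_5]

so the chain groups are C_0 ≅ Z^6, C_1 ≅ Z^15, C_2 ≅ Z^10.

The boundary map ∂_1: C_1 → C_0 sends each edge [p,q] (with p < q) to q − p.
The resulting 6×15 matrix has rank 5, and its Smith normal form has invariant factors (1,1,1,1,1).

The boundary map ∂_2: C_2 → C_1 maps a triangle to the signed sum of its edges. For instance
  ∂[v_0,v_3,v_4] = [v_3,v_4] − [v_0,v_4] + [v_0,v_3],
  ∂[v_2,v_4,v_5] = [v_4,v_5] − [v_2,v_5] + [v_2,v_4].
This gives a 15×10 integer matrix of rank 10; reducing to Smith normal form yields diagonal entries (1,1,1,1,1,1,1,1,1,2).

From H_k ≅ ker(∂_k) / im(∂_{k+1}) we obtain:

  H_0: rank C_0 − rank ∂_1 = 6 − 5 = 1, and the invariant factors of ∂_1 are all 1, so H_0 = Z.
  H_1: rank ker ∂_1 − rank ∂_2 = (15 − 5) − 10 = 0, and ∂_2 has invariant factor 2 > 1, so H_1 = Z/2.
  H_2: rank ker ∂_2 − rank ∂_3 = (10 − 10) − 0 = 0, and there is no ∂_3, so H_2 = 0.

As a check, the Euler characteristic is 6 − 15 + 10 = 1, which agrees with 1 − 0 + 0 = 1.

H_0 ≅ Z,  H_1 ≅ Z/2,  H_2 = 0.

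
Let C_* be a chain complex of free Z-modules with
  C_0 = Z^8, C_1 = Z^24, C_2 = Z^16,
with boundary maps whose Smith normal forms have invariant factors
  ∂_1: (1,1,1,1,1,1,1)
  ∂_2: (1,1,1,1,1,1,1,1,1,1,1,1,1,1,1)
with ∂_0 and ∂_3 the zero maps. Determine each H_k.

H_0 = Z,  H_1 = Z^2,  H_2 = Z.

H_0: b_0 = 8 − 0 − 7 = 1; torsion from ∂_1 factors > 1: none. So H_0 = Z.
H_1: b_1 = 24 − 7 − 15 = 2; torsion from ∂_2 factors > 1: none. So H_1 = Z^2.
H_2: b_2 = 16 − 15 − 0 = 1; torsion from ∂_3 factors > 1: none. So H_2 = Z.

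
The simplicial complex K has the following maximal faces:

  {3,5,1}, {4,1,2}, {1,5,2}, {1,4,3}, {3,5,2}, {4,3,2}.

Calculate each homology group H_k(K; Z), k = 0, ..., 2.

H_0 ≅ Z,  H_1 = 0,  H_2 ≅ Z.

Take the total order 1 < 2 < 3 < 4 < 5 on the vertex set. Then K (dimension 2) consists of the simplices:

  0-simplices (5): [1], [2], [3], [4], [5]
  1-simplices (9): [1,2], [1,3], [1,4], [1,5], [2,3], [2,4], [2,5], [3,4], [3,5]
  2-simplices (6): [1,2,4], [1,2,5], [1,3,4], [1,3,5], [2,3,4], [2,3,5]

Hence C_0 ≅ Z^5, C_1 ≅ Z^9, C_2 ≅ Z^6.

Boundary ∂_1: C_1 → C_0 sends each edge [p,q] (with p < q) to q − p. For instance
  ∂[1,3] = [3] − [1].
The 5×9 boundary matrix has rank 4 and Smith normal form diag(1,1,1,1).

∂_2: C_2 → C_1 sends each 2-simplex [p,q,r] to [q,r] − [p,r] + [p,q]. For instance
  ∂[1,3,4] = [3,4] − [1,4] + [1,3],
  ∂[1,2,5] = [2,5] − [1,5] + [1,2].
The 9×6 boundary matrix has rank 5 and Smith normal form diag(1,1,1,1,1).

Reading off H_k = ker ∂_k / im ∂_{k+1}:

  H_0: rank C_0 − rank ∂_1 = 5 − 4 = 1, and the invariant factors of ∂_1 are all 1, so H_0 = Z.
  H_1: rank ker ∂_1 − rank ∂_2 = (9 − 4) − 5 = 0, and the invariant factors of ∂_2 are all 1, so H_1 = 0.
  H_2: rank ker ∂_2 − rank ∂_3 = (6 − 5) − 0 = 1, and there is no ∂_3, so H_2 = Z.

As a check, the Euler characteristic is 5 − 9 + 6 = 2, which agrees with 1 − 0 + 1 = 2.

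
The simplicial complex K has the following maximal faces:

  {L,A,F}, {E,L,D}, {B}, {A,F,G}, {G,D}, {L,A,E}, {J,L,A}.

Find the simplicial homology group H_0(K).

H_0 = Z^2.

K has 8 vertices, 12 edges, 5 triangles.
rank ∂_0 = 0, rank ∂_1 = 6 ⇒ b_0 = 8 − 0 − 6 = 2; all invariant factors of ∂_1 are 1 so no torsion. So H_0 = Z^2.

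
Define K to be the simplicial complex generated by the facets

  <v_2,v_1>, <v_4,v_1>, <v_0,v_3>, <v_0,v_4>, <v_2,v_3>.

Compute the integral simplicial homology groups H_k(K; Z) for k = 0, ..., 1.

Take the total order v_0 < v_1 < v_2 < v_3 < v_4 on the vertex set. Then K (dimension 1) consists of the simplices:

  0-simplices (5): [v_0], [v_1], [v_2], [v_3], [v_4]
  1-simplices (5): [v_0,v_3], [v_0,v_4], [v_1,v_2], [v_1,v_4], [v_2,v_3]

so the chain groups are C_0 ≅ Z^5, C_1 ≅ Z^5.

∂_1: C_1 → C_0 maps an edge to its endpoints' difference, ∂[p,q] = q − p.
The resulting 5×5 matrix has rank 4, and its Smith normal form has invariant factors (1,1,1,1).

From H_k ≅ ker(∂_k) / im(∂_{k+1}) we obtain:

  H_0: rank C_0 − rank ∂_1 = 5 − 4 = 1, and the invariant factors of ∂_1 are all 1, so H_0 = Z.
  H_1: rank ker ∂_1 − rank ∂_2 = (5 − 4) − 0 = 1, and there is no ∂_2, so H_1 = Z.

H_0 = Z,  H_1 = Z.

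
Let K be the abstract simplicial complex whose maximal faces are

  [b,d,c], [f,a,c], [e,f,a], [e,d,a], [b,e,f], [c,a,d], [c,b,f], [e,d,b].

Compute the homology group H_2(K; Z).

H_2 = Z.

We work with the vertex ordering a < b < c < d < e < f. The simplices of K, each written with vertices in increasing order, are:

  0-simplices (6): a, b, c, d, e, f
  1-simplices (12): ac, ad, ae, af, bc, bd, be, bf, cd, cf, de, ef
  2-simplices (8): acd, acf, ade, aef, bcd, bcf, bde, bef

giving chain groups C_0 ≅ Z^6, C_1 ≅ Z^12, C_2 ≅ Z^8.

The boundary map ∂_1: C_1 → C_0 maps an edge to its endpoints' difference, ∂[p,q] = q − p. For instance
  ∂cf = f − c.
As a 6×12 matrix over Z this has rank 5, with invariant factors (1,1,1,1,1).

Boundary ∂_2: C_2 → C_1 acts by ∂[p,q,r] = [q,r] − [p,r] + [p,q]. For instance
  ∂acd = cd − ad + ac,
  ∂aef = ef − af + ae.
The resulting 12×8 matrix has rank 7, and its Smith normal form has invariant factors (1,1,1,1,1,1,1).

From H_k ≅ ker(∂_k) / im(∂_{k+1}) we obtain:

  H_2: rank ker ∂_2 − rank ∂_3 = (8 − 7) − 0 = 1, and there is no ∂_3, so H_2 = Z.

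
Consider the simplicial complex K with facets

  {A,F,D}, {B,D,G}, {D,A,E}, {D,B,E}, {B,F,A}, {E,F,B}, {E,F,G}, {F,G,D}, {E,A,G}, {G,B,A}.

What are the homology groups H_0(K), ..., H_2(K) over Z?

K has 6 vertices, 15 edges, 10 triangles.
rank ∂_0 = 0, rank ∂_1 = 5 ⇒ b_0 = 6 − 0 − 5 = 1; all invariant factors of ∂_1 are 1 so no torsion. So H_0 = Z.
rank ∂_1 = 5, rank ∂_2 = 10 ⇒ b_1 = 15 − 5 − 10 = 0; ∂_2 has invariant factor(s) [2] giving torsion. So H_1 = Z/2.
rank ∂_2 = 10, rank ∂_3 = 0 ⇒ b_2 = 10 − 10 − 0 = 0. So H_2 = 0.

H_0 = Z,  H_1 = Z/2,  H_2 = 0.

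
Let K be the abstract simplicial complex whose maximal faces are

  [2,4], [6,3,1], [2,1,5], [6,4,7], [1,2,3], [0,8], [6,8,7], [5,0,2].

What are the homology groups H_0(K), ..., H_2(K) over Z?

We work with the vertex ordering 0 < 1 < 2 < 3 < 4 < 5 < 6 < 7 < 8. The simplices of K, each written with vertices in increasing order, are:

  0-simplices (9): [0], [1], [2], [3], [4], [5], [6], [7], [8]
  1-simplices (16): [0,2], [0,5], [0,8], [1,2], [1,3], [1,5], [1,6], [2,3], [2,4], [2,5], [3,6], [4,6], [4,7], [6,7], [6,8], [7,8]
  2-simplices (6): [0,2,5], [1,2,3], [1,2,5], [1,3,6], [4,6,7], [6,7,8]

Hence C_0 ≅ Z^9, C_1 ≅ Z^16, C_2 ≅ Z^6.

∂_1: C_1 → C_0 sends each edge [p,q] (with p < q) to q − p.
The 9×16 boundary matrix has rank 8 and Smith normal form diag(1,1,1,1,1,1,1,1).

The boundary map ∂_2: C_2 → C_1 maps a triangle to the signed sum of its edges. For instance
  ∂[0,2,5] = [2,5] − [0,5] + [0,2],
  ∂[6,7,8] = [7,8] − [6,8] + [6,7].
This gives a 16×6 integer matrix of rank 6; reducing to Smith normal form yields diagonal entries (1,1,1,1,1,1).

From H_k ≅ ker(∂_k) / im(∂_{k+1}) we obtain:

  H_0: rank C_0 − rank ∂_1 = 9 − 8 = 1, and the invariant factors of ∂_1 are all 1, so H_0 = Z.
  H_1: rank ker ∂_1 − rank ∂_2 = (16 − 8) − 6 = 2, and the invariant factors of ∂_2 are all 1, so H_1 = Z^2.
  H_2: rank ker ∂_2 − rank ∂_3 = (6 − 6) − 0 = 0, and there is no ∂_3, so H_2 = 0.

As a check, the Euler characteristic is 9 − 16 + 6 = -1, which agrees with 1 − 2 + 0 = -1.

H_0 ≅ Z,  H_1 ≅ Z^2,  H_2 = 0.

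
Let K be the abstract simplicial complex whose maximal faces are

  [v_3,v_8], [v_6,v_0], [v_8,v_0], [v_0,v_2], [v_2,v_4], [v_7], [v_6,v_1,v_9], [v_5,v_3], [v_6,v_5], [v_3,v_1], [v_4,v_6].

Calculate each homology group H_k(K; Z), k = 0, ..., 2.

Order the vertices as v_0 < v_1 < v_2 < v_3 < v_4 < v_5 < v_6 < v_7 < v_8 < v_9. Listing each simplex with vertices in this order, K has dimension 2 with simplices:

  0-simplices (10): [v_0], [v_1], [v_2], [v_3], [v_4], [v_5], [v_6], [v_7], [v_8], [v_9]
  1-simplices (12): [v_0,v_2], [v_0,v_6], [v_0,v_8], [v_1,v_3], [v_1,v_6], [v_1,v_9], [v_2,v_4], [v_3,v_5], [v_3,v_8], [v_4,v_6], [v_5,v_6], [v_6,v_9]
  2-simplices (1): [v_1,v_6,v_9]

giving chain groups C_0 ≅ Z^10, C_1 ≅ Z^12, C_2 ≅ Z^1.

The boundary map ∂_1: C_1 → C_0 is given by ∂[p,q] = [q] − [p]. For instance
  ∂[v_3,v_5] = [v_5] − [v_3].
As a 10×12 matrix over Z this has rank 8, with invariant factors (1,1,1,1,1,1,1,1).

Boundary ∂_2: C_2 → C_1 sends each 2-simplex [p,q,r] to [q,r] − [p,r] + [p,q]. For instance
  ∂[v_1,v_6,v_9] = [v_6,v_9] − [v_1,v_9] + [v_1,v_6].
The 12×1 boundary matrix has rank 1 and Smith normal form diag(1).

Reading off H_k = ker ∂_k / im ∂_{k+1}:

  H_0: rank C_0 − rank ∂_1 = 10 − 8 = 2, and the invariant factors of ∂_1 are all 1, so H_0 = Z^2.
  H_1: rank ker ∂_1 − rank ∂_2 = (12 − 8) − 1 = 3, and the invariant factors of ∂_2 are all 1, so H_1 = Z^3.
  H_2: rank ker ∂_2 − rank ∂_3 = (1 − 1) − 0 = 0, and there is no ∂_3, so H_2 = 0.

H_0 = Z^2,  H_1 = Z^3,  H_2 = 0.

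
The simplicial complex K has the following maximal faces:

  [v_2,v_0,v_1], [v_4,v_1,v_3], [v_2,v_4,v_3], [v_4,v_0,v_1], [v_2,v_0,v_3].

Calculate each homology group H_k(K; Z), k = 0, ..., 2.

Fix the vertex order v_0 < v_1 < v_2 < v_3 < v_4 and write every simplex with vertices in increasing order. Then dim K = 2 and the simplices of K are:

  0-simplices (5): [v_0], [v_1], [v_2], [v_3], [v_4]
  1-simplices (10): [v_0,v_1], [v_0,v_2], [v_0,v_3], [v_0,v_4], [v_1,v_2], [v_1,v_3], [v_1,v_4], [v_2,v_3], [v_2,v_4], [v_3,v_4]
  2-simplices (5): [v_0,v_1,v_2], [v_0,v_1,v_4], [v_0,v_2,v_3], [v_1,v_3,v_4], [v_2,v_3,v_4]

so the chain groups are C_0 ≅ Z^5, C_1 ≅ Z^10, C_2 ≅ Z^5.

∂_1: C_1 → C_0 sends each edge [p,q] (with p < q) to q − p.
The 5×10 boundary matrix has rank 4 and Smith normal form diag(1,1,1,1).

∂_2: C_2 → C_1 maps a triangle to the signed sum of its edges. For instance
  ∂[v_0,v_1,v_4] = [v_1,v_4] − [v_0,v_4] + [v_0,v_1],
  ∂[v_1,v_3,v_4] = [v_3,v_4] − [v_1,v_4] + [v_1,v_3].
As a 10×5 matrix over Z this has rank 5, with invariant factors (1,1,1,1,1).

Computing H_k = (kernel of ∂_k) / (image of ∂_{k+1}):

  H_0: rank C_0 − rank ∂_1 = 5 − 4 = 1, and the invariant factors of ∂_1 are all 1, so H_0 = Z.
  H_1: rank ker ∂_1 − rank ∂_2 = (10 − 4) − 5 = 1, and the invariant factors of ∂_2 are all 1, so H_1 = Z.
  H_2: rank ker ∂_2 − rank ∂_3 = (5 − 5) − 0 = 0, and there is no ∂_3, so H_2 = 0.

As a check, the Euler characteristic is 5 − 10 + 5 = 0, which agrees with 1 − 1 + 0 = 0.
(K is a triangulation of the Möbius band.)

H_0 = Z,  H_1 = Z,  H_2 = 0.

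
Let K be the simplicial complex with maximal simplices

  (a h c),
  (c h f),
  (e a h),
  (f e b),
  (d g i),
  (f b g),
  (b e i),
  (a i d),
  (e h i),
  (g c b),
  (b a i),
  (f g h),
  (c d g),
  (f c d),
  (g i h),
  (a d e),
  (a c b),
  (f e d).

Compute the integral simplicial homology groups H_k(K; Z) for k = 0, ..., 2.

Take the total order a < b < c < d < e < f < g < h < i on the vertex set. Then K (dimension 2) consists of the simplices:

  0-simplices (9): a, b, c, d, e, f, g, h, i
  1-simplices (27): ab, ac, ad, ae, ah, ai, bc, be, bf, bg, bi, cd, cf, cg, ch, de, df, dg, di, ef, eh, ei, fg, fh, gh, gi, hi
  2-simplices (18): abc, abi, ach, ade, adi, aeh, bcg, bef, bei, bfg, cdf, cdg, cfh, def, dgi, ehi, fgh, ghi

giving chain groups C_0 ≅ Z^9, C_1 ≅ Z^27, C_2 ≅ Z^18.

∂_1: C_1 → C_0 maps an edge to its endpoints' difference, ∂[p,q] = q − p. For instance
  ∂ch = h − c.
The 9×27 boundary matrix has rank 8 and Smith normal form diag(1,1,1,1,1,1,1,1).

∂_2: C_2 → C_1 sends each 2-simplex [p,q,r] to [q,r] − [p,r] + [p,q]. For instance
  ∂ehi = hi − ei + eh,
  ∂ghi = hi − gi + gh.
This gives a 27×18 integer matrix of rank 18; reducing to Smith normal form yields diagonal entries (1,1,1,1,1,1,1,1,1,1,1,1,1,1,1,1,1,2).

Reading off H_k = ker ∂_k / im ∂_{k+1}:

  H_0: rank C_0 − rank ∂_1 = 9 − 8 = 1, and the invariant factors of ∂_1 are all 1, so H_0 = Z.
  H_1: rank ker ∂_1 − rank ∂_2 = (27 − 8) − 18 = 1, and ∂_2 has invariant factor 2 > 1, so H_1 = Z × Z/2.
  H_2: rank ker ∂_2 − rank ∂_3 = (18 − 18) − 0 = 0, and there is no ∂_3, so H_2 = 0.

As a check, the Euler characteristic is 9 − 27 + 18 = 0, which agrees with 1 − 1 + 0 = 0.

H_0 ≅ Z,  H_1 ≅ Z × Z/2,  H_2 = 0.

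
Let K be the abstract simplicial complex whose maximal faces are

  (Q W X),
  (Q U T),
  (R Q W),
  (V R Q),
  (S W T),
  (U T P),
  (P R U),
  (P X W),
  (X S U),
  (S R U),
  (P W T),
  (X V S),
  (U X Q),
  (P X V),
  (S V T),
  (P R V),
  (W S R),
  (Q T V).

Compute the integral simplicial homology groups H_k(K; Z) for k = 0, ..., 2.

Take the total order P < Q < R < S < T < U < V < W < X on the vertex set. Then K (dimension 2) consists of the simplices:

  0-simplices (9): P, Q, R, S, T, U, V, W, X
  1-simplices (27): PR, PT, PU, PV, PW, PX, QR, QT, QU, QV, QW, QX, RS, RU, RV, RW, ST, SU, SV, SW, SX, TU, TV, TW, UX, VX, WX
  2-simplices (18): PRU, PRV, PTU, PTW, PVX, PWX, QRV, QRW, QTU, QTV, QUX, QWX, RSU, RSW, STV, STW, SUX, SVX

giving chain groups C_0 ≅ Z^9, C_1 ≅ Z^27, C_2 ≅ Z^18.

The boundary map ∂_1: C_1 → C_0 is given by ∂[p,q] = [q] − [p]. For instance
  ∂ST = T − S.
This gives a 9×27 integer matrix of rank 8; reducing to Smith normal form yields diagonal entries (1,1,1,1,1,1,1,1).

The boundary map ∂_2: C_2 → C_1 acts by ∂[p,q,r] = [q,r] − [p,r] + [p,q]. For instance
  ∂QTU = TU − QU + QT,
  ∂RSU = SU − RU + RS.
The 27×18 boundary matrix has rank 17 and Smith normal form diag(1,1,1,1,1,1,1,1,1,1,1,1,1,1,1,1,1).

From H_k ≅ ker(∂_k) / im(∂_{k+1}) we obtain:

  H_0: rank C_0 − rank ∂_1 = 9 − 8 = 1, and the invariant factors of ∂_1 are all 1, so H_0 = Z.
  H_1: rank ker ∂_1 − rank ∂_2 = (27 − 8) − 17 = 2, and the invariant factors of ∂_2 are all 1, so H_1 = Z^2.
  H_2: rank ker ∂_2 − rank ∂_3 = (18 − 17) − 0 = 1, and there is no ∂_3, so H_2 = Z.

H_0 ≅ Z,  H_1 ≅ Z^2,  H_2 ≅ Z.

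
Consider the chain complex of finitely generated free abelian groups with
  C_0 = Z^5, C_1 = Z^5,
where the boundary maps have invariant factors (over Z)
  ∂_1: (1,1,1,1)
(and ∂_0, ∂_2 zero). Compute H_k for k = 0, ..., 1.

H_0: b_0 = 5 − 0 − 4 = 1; torsion from ∂_1 factors > 1: none. So H_0 = Z.
H_1: b_1 = 5 − 4 − 0 = 1; torsion from ∂_2 factors > 1: none. So H_1 = Z.

H_0 = Z,  H_1 = Z.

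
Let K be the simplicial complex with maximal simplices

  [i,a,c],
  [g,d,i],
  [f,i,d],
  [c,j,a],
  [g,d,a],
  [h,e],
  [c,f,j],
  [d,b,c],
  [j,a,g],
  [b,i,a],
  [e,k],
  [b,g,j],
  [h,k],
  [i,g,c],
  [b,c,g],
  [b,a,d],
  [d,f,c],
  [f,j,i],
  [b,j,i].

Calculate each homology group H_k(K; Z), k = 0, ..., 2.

H_0 ≅ Z^2,  H_1 ≅ Z^3,  H_2 ≅ Z.

K has 11 vertices, 27 edges, 16 triangles.
rank ∂_0 = 0, rank ∂_1 = 9 ⇒ b_0 = 11 − 0 − 9 = 2; all invariant factors of ∂_1 are 1 so no torsion. So H_0 ≅ Z^2.
rank ∂_1 = 9, rank ∂_2 = 15 ⇒ b_1 = 27 − 9 − 15 = 3; all invariant factors of ∂_2 are 1 so no torsion. So H_1 ≅ Z^3.
rank ∂_2 = 15, rank ∂_3 = 0 ⇒ b_2 = 16 − 15 − 0 = 1. So H_2 ≅ Z.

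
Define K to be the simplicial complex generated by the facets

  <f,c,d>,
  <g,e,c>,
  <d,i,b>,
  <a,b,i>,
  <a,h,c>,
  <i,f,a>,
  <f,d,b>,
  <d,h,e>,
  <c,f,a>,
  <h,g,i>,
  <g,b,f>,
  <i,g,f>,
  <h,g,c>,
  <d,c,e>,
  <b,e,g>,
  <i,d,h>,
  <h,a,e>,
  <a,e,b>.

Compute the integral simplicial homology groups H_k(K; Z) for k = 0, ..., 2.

We work with the vertex ordering a < b < c < d < e < f < g < h < i. The simplices of K, each written with vertices in increasing order, are:

  0-simplices (9): a, b, c, d, e, f, g, h, i
  1-simplices (27): ab, ac, ae, af, ah, ai, bd, be, bf, bg, bi, cd, ce, cf, cg, ch, de, df, dh, di, eg, eh, fg, fi, gh, gi, hi
  2-simplices (18): abe, abi, acf, ach, aeh, afi, bdf, bdi, beg, bfg, cde, cdf, ceg, cgh, deh, dhi, fgi, ghi

Hence C_0 ≅ Z^9, C_1 ≅ Z^27, C_2 ≅ Z^18.

Boundary ∂_1: C_1 → C_0 is given by ∂[p,q] = [q] − [p]. For instance
  ∂eg = g − e.
As a 9×27 matrix over Z this has rank 8, with invariant factors (1,1,1,1,1,1,1,1).

The boundary map ∂_2: C_2 → C_1 sends each 2-simplex [p,q,r] to [q,r] − [p,r] + [p,q]. For instance
  ∂beg = eg − bg + be,
  ∂fgi = gi − fi + fg.
The resulting 27×18 matrix has rank 18, and its Smith normal form has invariant factors (1,1,1,1,1,1,1,1,1,1,1,1,1,1,1,1,1,2).

From H_k ≅ ker(∂_k) / im(∂_{k+1}) we obtain:

  H_0: rank C_0 − rank ∂_1 = 9 − 8 = 1, and the invariant factors of ∂_1 are all 1, so H_0 = Z.
  H_1: rank ker ∂_1 − rank ∂_2 = (27 − 8) − 18 = 1, and ∂_2 has invariant factor 2 > 1, so H_1 = Z ⊕ Z/2.
  H_2: rank ker ∂_2 − rank ∂_3 = (18 − 18) − 0 = 0, and there is no ∂_3, so H_2 = 0.

As a check, the Euler characteristic is 9 − 27 + 18 = 0, which agrees with 1 − 1 + 0 = 0.
(K is a triangulation of the Klein bottle.)

H_0 ≅ Z,  H_1 ≅ Z ⊕ Z/2,  H_2 = 0.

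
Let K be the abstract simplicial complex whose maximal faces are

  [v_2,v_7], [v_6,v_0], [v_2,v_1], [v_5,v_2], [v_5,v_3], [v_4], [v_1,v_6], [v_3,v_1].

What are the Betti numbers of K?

Order the vertices as v_0 < v_1 < v_2 < v_3 < v_4 < v_5 < v_6 < v_7. Listing each simplex with vertices in this order, K has dimension 1 with simplices:

  0-simplices (8): [v_0], [v_1], [v_2], [v_3], [v_4], [v_5], [v_6], [v_7]
  1-simplices (7): [v_0,v_6], [v_1,v_2], [v_1,v_3], [v_1,v_6], [v_2,v_5], [v_2,v_7], [v_3,v_5]

so the chain groups are C_0 ≅ Z^8, C_1 ≅ Z^7.

∂_1: C_1 → C_0 sends each edge [p,q] (with p < q) to q − p. For instance
  ∂[v_3,v_5] = [v_5] − [v_3].
As a 8×7 matrix over Z this has rank 6, with invariant factors (1,1,1,1,1,1).

Reading off H_k = ker ∂_k / im ∂_{k+1}:

  H_0: rank C_0 − rank ∂_1 = 8 − 6 = 2, and the invariant factors of ∂_1 are all 1, so H_0 = Z^2.
  H_1: rank ker ∂_1 − rank ∂_2 = (7 − 6) − 0 = 1, and there is no ∂_2, so H_1 = Z.

As a check, the Euler characteristic is 8 − 7 = 1, which agrees with 2 − 1 = 1.

Hence the Betti numbers are b_0 = 2, b_1 = 1.

b_0 = 2, b_1 = 1.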